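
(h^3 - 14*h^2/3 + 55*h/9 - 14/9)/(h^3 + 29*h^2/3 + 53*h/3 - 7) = (3*h^2 - 13*h + 14)/(3*(h^2 + 10*h + 21))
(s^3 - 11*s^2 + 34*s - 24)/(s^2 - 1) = (s^2 - 10*s + 24)/(s + 1)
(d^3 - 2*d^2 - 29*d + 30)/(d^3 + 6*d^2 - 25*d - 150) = (d^2 - 7*d + 6)/(d^2 + d - 30)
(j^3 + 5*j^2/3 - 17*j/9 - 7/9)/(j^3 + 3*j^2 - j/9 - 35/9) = (3*j + 1)/(3*j + 5)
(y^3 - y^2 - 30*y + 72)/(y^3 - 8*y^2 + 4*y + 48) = (y^2 + 3*y - 18)/(y^2 - 4*y - 12)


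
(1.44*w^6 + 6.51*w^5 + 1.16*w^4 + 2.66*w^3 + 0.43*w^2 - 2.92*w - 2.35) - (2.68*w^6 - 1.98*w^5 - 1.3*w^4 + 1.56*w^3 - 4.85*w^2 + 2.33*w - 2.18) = -1.24*w^6 + 8.49*w^5 + 2.46*w^4 + 1.1*w^3 + 5.28*w^2 - 5.25*w - 0.17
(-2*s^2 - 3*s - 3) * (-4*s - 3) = 8*s^3 + 18*s^2 + 21*s + 9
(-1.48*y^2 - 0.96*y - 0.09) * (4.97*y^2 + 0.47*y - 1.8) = -7.3556*y^4 - 5.4668*y^3 + 1.7655*y^2 + 1.6857*y + 0.162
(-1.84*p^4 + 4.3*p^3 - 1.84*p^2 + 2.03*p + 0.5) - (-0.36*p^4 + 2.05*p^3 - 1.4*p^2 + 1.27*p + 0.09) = -1.48*p^4 + 2.25*p^3 - 0.44*p^2 + 0.76*p + 0.41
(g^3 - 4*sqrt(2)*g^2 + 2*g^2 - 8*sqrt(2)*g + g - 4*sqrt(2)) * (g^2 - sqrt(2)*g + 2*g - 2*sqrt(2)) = g^5 - 5*sqrt(2)*g^4 + 4*g^4 - 20*sqrt(2)*g^3 + 13*g^3 - 25*sqrt(2)*g^2 + 34*g^2 - 10*sqrt(2)*g + 40*g + 16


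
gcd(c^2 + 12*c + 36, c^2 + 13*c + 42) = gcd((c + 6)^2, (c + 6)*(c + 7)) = c + 6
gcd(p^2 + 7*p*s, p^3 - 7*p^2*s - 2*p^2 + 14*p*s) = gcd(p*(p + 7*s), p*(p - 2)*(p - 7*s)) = p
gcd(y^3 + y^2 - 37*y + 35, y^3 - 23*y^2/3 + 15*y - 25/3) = y^2 - 6*y + 5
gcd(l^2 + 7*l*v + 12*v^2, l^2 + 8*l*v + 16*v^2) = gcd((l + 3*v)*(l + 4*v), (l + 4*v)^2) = l + 4*v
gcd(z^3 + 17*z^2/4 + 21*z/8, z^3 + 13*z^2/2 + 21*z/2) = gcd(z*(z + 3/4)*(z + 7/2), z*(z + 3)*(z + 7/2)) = z^2 + 7*z/2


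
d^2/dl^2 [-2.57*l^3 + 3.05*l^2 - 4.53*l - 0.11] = 6.1 - 15.42*l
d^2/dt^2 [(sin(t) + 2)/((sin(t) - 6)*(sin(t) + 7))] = (-sin(t)^5 - 7*sin(t)^4 - 256*sin(t)^3 - 368*sin(t)^2 - 1584*sin(t) + 256)/((sin(t) - 6)^3*(sin(t) + 7)^3)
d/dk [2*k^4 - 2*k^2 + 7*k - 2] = 8*k^3 - 4*k + 7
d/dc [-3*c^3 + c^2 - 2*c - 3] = -9*c^2 + 2*c - 2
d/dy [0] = 0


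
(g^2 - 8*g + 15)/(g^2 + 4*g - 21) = (g - 5)/(g + 7)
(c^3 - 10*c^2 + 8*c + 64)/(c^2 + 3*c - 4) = (c^3 - 10*c^2 + 8*c + 64)/(c^2 + 3*c - 4)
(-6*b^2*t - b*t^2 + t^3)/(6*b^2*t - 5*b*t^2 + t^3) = (2*b + t)/(-2*b + t)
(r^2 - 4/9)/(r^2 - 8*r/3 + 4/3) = (r + 2/3)/(r - 2)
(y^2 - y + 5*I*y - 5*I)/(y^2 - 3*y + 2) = (y + 5*I)/(y - 2)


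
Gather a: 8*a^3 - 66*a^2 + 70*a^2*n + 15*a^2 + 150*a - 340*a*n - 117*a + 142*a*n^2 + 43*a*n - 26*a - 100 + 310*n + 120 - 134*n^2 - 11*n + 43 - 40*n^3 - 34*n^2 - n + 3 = 8*a^3 + a^2*(70*n - 51) + a*(142*n^2 - 297*n + 7) - 40*n^3 - 168*n^2 + 298*n + 66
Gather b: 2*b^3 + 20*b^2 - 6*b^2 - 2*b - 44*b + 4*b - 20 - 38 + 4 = 2*b^3 + 14*b^2 - 42*b - 54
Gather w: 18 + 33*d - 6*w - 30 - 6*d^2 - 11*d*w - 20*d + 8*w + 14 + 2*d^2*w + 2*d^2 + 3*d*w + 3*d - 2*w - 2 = -4*d^2 + 16*d + w*(2*d^2 - 8*d)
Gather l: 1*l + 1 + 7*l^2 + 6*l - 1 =7*l^2 + 7*l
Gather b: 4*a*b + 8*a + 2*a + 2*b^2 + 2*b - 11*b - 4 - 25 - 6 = 10*a + 2*b^2 + b*(4*a - 9) - 35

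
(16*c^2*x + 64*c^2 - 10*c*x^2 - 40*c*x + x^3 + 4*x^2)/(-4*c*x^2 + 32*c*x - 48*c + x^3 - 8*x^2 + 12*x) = (-16*c^2*x - 64*c^2 + 10*c*x^2 + 40*c*x - x^3 - 4*x^2)/(4*c*x^2 - 32*c*x + 48*c - x^3 + 8*x^2 - 12*x)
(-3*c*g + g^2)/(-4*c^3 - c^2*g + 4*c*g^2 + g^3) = g*(3*c - g)/(4*c^3 + c^2*g - 4*c*g^2 - g^3)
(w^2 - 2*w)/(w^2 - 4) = w/(w + 2)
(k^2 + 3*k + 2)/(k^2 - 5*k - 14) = (k + 1)/(k - 7)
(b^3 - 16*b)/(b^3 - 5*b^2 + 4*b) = (b + 4)/(b - 1)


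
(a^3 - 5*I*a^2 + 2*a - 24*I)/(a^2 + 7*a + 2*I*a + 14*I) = (a^2 - 7*I*a - 12)/(a + 7)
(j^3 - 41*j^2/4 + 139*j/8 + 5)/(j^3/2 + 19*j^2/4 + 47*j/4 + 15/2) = (8*j^3 - 82*j^2 + 139*j + 40)/(2*(2*j^3 + 19*j^2 + 47*j + 30))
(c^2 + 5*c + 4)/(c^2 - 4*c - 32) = (c + 1)/(c - 8)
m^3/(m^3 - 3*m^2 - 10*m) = m^2/(m^2 - 3*m - 10)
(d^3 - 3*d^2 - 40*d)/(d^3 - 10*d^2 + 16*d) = (d + 5)/(d - 2)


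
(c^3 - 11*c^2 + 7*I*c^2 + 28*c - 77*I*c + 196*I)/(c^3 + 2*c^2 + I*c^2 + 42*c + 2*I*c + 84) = (c^2 - 11*c + 28)/(c^2 + c*(2 - 6*I) - 12*I)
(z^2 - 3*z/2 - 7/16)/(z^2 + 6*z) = (16*z^2 - 24*z - 7)/(16*z*(z + 6))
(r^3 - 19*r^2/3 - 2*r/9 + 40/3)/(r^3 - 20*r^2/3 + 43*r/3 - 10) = (r^2 - 14*r/3 - 8)/(r^2 - 5*r + 6)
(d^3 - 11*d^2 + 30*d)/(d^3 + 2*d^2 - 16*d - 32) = d*(d^2 - 11*d + 30)/(d^3 + 2*d^2 - 16*d - 32)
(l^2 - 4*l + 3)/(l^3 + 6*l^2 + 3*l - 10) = (l - 3)/(l^2 + 7*l + 10)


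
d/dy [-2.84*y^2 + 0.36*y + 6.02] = 0.36 - 5.68*y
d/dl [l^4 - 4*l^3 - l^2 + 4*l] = 4*l^3 - 12*l^2 - 2*l + 4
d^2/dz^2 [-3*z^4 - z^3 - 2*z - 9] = 6*z*(-6*z - 1)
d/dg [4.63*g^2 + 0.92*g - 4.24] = 9.26*g + 0.92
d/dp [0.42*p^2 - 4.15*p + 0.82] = 0.84*p - 4.15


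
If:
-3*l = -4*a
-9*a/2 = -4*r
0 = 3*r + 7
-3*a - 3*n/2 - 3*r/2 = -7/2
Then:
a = -56/27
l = -224/81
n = 238/27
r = -7/3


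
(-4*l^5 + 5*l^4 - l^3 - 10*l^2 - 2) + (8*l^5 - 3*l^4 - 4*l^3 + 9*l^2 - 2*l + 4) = 4*l^5 + 2*l^4 - 5*l^3 - l^2 - 2*l + 2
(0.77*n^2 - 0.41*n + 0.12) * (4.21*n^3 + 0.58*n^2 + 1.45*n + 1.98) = 3.2417*n^5 - 1.2795*n^4 + 1.3839*n^3 + 0.9997*n^2 - 0.6378*n + 0.2376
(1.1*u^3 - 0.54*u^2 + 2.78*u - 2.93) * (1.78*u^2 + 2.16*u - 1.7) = 1.958*u^5 + 1.4148*u^4 + 1.912*u^3 + 1.7074*u^2 - 11.0548*u + 4.981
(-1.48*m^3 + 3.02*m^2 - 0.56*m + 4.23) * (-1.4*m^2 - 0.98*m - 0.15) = 2.072*m^5 - 2.7776*m^4 - 1.9536*m^3 - 5.8262*m^2 - 4.0614*m - 0.6345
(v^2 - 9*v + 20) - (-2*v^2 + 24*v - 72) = 3*v^2 - 33*v + 92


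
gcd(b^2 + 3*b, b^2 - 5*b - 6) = 1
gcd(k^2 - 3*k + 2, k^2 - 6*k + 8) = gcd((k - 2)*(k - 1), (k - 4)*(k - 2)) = k - 2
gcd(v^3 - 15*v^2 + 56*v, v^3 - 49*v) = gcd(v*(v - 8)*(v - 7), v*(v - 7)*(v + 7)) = v^2 - 7*v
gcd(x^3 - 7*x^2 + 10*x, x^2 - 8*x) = x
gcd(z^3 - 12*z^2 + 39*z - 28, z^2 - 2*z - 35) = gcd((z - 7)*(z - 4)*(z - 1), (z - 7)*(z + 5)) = z - 7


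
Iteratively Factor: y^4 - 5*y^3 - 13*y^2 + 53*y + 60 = (y - 5)*(y^3 - 13*y - 12) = (y - 5)*(y + 1)*(y^2 - y - 12) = (y - 5)*(y + 1)*(y + 3)*(y - 4)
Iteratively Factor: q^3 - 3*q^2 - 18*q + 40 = (q + 4)*(q^2 - 7*q + 10) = (q - 2)*(q + 4)*(q - 5)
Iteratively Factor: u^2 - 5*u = (u - 5)*(u)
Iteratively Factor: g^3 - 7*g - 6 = (g + 2)*(g^2 - 2*g - 3) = (g + 1)*(g + 2)*(g - 3)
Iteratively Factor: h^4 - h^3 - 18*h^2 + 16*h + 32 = (h + 4)*(h^3 - 5*h^2 + 2*h + 8) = (h - 4)*(h + 4)*(h^2 - h - 2) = (h - 4)*(h + 1)*(h + 4)*(h - 2)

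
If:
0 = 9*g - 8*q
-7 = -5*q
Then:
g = 56/45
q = 7/5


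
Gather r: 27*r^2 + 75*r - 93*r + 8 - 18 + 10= 27*r^2 - 18*r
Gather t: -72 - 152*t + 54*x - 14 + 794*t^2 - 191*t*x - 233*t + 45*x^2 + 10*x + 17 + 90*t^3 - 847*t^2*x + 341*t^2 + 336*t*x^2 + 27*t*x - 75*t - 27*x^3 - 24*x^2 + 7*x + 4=90*t^3 + t^2*(1135 - 847*x) + t*(336*x^2 - 164*x - 460) - 27*x^3 + 21*x^2 + 71*x - 65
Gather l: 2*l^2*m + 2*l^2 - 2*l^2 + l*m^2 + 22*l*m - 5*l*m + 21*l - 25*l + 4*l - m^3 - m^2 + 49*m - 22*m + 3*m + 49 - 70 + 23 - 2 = 2*l^2*m + l*(m^2 + 17*m) - m^3 - m^2 + 30*m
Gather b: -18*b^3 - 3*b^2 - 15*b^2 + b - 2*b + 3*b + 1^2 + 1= -18*b^3 - 18*b^2 + 2*b + 2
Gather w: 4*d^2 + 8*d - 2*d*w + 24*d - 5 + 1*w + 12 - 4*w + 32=4*d^2 + 32*d + w*(-2*d - 3) + 39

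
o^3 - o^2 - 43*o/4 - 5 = (o - 4)*(o + 1/2)*(o + 5/2)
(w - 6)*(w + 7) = w^2 + w - 42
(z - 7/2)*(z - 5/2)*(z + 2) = z^3 - 4*z^2 - 13*z/4 + 35/2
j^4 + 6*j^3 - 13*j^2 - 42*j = j*(j - 3)*(j + 2)*(j + 7)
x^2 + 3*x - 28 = (x - 4)*(x + 7)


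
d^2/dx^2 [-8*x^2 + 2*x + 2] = -16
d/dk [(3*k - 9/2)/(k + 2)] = 21/(2*(k + 2)^2)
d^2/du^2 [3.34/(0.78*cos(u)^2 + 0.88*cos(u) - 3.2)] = (-8.128224*(1 - cos(u)^2)^2 - 6.877728*cos(u)^3 - 39.997168*cos(u)^2 + 4.350016*cos(u) + 29.974496)/(0.78*cos(u)^2 + 0.88*cos(u) - 3.2)^3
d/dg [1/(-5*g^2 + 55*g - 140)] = (2*g - 11)/(5*(g^2 - 11*g + 28)^2)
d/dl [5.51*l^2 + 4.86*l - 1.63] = 11.02*l + 4.86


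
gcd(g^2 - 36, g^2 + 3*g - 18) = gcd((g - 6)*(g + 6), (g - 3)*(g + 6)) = g + 6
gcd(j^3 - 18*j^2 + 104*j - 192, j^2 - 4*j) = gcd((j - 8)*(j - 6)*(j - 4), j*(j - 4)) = j - 4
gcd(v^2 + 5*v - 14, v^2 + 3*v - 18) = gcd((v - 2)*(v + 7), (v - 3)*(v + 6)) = 1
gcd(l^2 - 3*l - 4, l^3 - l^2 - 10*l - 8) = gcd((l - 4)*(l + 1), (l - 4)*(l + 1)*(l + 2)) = l^2 - 3*l - 4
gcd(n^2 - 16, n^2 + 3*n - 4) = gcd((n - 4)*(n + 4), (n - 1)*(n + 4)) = n + 4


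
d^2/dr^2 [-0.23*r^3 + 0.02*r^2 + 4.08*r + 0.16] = 0.04 - 1.38*r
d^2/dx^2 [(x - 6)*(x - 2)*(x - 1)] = 6*x - 18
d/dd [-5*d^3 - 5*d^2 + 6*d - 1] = -15*d^2 - 10*d + 6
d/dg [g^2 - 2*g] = 2*g - 2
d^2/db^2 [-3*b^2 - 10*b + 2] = -6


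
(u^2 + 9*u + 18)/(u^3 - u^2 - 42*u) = (u + 3)/(u*(u - 7))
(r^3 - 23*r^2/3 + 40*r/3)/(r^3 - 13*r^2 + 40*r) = (r - 8/3)/(r - 8)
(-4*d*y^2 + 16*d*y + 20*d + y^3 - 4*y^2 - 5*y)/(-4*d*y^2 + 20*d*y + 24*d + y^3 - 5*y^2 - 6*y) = (y - 5)/(y - 6)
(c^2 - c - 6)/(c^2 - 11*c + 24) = (c + 2)/(c - 8)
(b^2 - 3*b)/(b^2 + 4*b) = (b - 3)/(b + 4)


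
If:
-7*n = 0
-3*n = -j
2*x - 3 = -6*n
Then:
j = 0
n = 0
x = 3/2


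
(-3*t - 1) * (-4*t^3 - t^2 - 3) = 12*t^4 + 7*t^3 + t^2 + 9*t + 3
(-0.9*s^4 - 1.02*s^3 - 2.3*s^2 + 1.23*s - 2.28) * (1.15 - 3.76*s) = 3.384*s^5 + 2.8002*s^4 + 7.475*s^3 - 7.2698*s^2 + 9.9873*s - 2.622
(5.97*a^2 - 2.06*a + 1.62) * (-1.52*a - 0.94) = -9.0744*a^3 - 2.4806*a^2 - 0.526*a - 1.5228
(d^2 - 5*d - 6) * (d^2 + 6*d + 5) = d^4 + d^3 - 31*d^2 - 61*d - 30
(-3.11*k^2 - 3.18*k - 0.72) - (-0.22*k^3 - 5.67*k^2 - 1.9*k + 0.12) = 0.22*k^3 + 2.56*k^2 - 1.28*k - 0.84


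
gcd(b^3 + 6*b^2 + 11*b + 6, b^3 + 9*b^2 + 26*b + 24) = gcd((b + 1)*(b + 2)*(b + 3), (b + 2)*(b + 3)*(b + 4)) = b^2 + 5*b + 6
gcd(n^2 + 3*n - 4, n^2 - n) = n - 1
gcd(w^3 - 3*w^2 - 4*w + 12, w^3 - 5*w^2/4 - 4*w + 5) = w^2 - 4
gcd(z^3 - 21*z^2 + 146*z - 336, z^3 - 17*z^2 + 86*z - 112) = z^2 - 15*z + 56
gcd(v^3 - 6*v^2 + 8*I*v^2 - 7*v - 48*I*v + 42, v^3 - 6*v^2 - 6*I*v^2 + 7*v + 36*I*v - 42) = v^2 + v*(-6 + I) - 6*I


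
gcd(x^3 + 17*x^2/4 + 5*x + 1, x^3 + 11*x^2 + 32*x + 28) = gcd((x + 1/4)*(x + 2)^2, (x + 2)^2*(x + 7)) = x^2 + 4*x + 4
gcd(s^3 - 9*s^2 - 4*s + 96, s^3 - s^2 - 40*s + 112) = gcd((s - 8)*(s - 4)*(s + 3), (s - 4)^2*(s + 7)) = s - 4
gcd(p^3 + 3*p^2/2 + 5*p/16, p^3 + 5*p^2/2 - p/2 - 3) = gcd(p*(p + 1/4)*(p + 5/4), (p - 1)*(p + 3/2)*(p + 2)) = 1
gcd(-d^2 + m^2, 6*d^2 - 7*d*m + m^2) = d - m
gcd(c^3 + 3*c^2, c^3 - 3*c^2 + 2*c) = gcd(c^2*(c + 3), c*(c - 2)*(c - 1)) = c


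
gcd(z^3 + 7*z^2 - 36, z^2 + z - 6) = z^2 + z - 6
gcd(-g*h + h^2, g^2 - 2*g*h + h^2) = g - h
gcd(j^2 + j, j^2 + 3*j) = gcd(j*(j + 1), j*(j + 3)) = j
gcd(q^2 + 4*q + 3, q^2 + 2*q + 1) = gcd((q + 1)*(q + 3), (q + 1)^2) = q + 1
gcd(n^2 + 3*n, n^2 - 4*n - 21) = n + 3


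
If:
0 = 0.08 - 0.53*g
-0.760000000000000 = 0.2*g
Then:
No Solution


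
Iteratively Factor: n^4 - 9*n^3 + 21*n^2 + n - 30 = (n - 2)*(n^3 - 7*n^2 + 7*n + 15) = (n - 3)*(n - 2)*(n^2 - 4*n - 5) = (n - 3)*(n - 2)*(n + 1)*(n - 5)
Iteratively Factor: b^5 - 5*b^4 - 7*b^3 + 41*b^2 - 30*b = (b)*(b^4 - 5*b^3 - 7*b^2 + 41*b - 30) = b*(b - 1)*(b^3 - 4*b^2 - 11*b + 30) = b*(b - 5)*(b - 1)*(b^2 + b - 6) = b*(b - 5)*(b - 1)*(b + 3)*(b - 2)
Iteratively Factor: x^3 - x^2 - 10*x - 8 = (x + 1)*(x^2 - 2*x - 8) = (x + 1)*(x + 2)*(x - 4)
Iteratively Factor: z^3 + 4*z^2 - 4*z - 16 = (z - 2)*(z^2 + 6*z + 8) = (z - 2)*(z + 4)*(z + 2)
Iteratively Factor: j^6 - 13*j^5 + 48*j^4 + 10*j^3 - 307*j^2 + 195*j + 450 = (j - 5)*(j^5 - 8*j^4 + 8*j^3 + 50*j^2 - 57*j - 90) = (j - 5)*(j - 3)*(j^4 - 5*j^3 - 7*j^2 + 29*j + 30) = (j - 5)*(j - 3)^2*(j^3 - 2*j^2 - 13*j - 10) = (j - 5)*(j - 3)^2*(j + 2)*(j^2 - 4*j - 5) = (j - 5)^2*(j - 3)^2*(j + 2)*(j + 1)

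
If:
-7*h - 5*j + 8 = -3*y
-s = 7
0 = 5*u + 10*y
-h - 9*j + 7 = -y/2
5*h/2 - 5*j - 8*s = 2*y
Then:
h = 5444/229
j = 270/229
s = -7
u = -25084/229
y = 12542/229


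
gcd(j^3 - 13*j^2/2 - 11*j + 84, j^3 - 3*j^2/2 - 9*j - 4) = j - 4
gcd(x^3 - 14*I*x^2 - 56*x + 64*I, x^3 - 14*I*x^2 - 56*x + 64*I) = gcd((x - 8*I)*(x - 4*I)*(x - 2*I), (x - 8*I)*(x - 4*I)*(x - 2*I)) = x^3 - 14*I*x^2 - 56*x + 64*I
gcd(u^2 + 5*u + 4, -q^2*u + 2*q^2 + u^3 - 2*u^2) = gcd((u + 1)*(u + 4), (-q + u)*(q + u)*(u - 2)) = 1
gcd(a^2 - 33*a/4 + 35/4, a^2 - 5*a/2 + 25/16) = a - 5/4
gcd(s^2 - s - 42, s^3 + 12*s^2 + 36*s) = s + 6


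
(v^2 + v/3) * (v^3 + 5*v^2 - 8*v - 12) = v^5 + 16*v^4/3 - 19*v^3/3 - 44*v^2/3 - 4*v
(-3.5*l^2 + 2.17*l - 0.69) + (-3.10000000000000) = -3.5*l^2 + 2.17*l - 3.79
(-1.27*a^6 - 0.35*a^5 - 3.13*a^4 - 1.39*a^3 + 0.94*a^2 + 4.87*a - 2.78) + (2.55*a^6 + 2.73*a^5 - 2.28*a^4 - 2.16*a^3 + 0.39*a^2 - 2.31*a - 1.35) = 1.28*a^6 + 2.38*a^5 - 5.41*a^4 - 3.55*a^3 + 1.33*a^2 + 2.56*a - 4.13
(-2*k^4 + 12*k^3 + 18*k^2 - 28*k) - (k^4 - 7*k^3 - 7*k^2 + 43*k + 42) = -3*k^4 + 19*k^3 + 25*k^2 - 71*k - 42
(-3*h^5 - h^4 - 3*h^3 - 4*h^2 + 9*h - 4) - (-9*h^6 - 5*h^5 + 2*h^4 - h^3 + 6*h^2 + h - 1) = 9*h^6 + 2*h^5 - 3*h^4 - 2*h^3 - 10*h^2 + 8*h - 3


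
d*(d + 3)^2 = d^3 + 6*d^2 + 9*d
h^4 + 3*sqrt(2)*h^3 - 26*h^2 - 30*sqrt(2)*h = h*(h - 3*sqrt(2))*(h + sqrt(2))*(h + 5*sqrt(2))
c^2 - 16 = (c - 4)*(c + 4)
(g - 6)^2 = g^2 - 12*g + 36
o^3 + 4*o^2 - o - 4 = (o - 1)*(o + 1)*(o + 4)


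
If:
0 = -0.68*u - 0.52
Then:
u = -0.76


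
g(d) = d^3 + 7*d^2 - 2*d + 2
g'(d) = 3*d^2 + 14*d - 2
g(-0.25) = 2.92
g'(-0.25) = -5.31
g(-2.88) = 41.93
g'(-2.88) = -17.44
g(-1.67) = 20.20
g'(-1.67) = -17.01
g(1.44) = 16.62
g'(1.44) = 24.38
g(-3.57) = 52.86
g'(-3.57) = -13.75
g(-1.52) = 17.70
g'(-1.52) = -16.35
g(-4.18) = 59.63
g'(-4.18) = -8.10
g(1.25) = 12.39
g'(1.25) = 20.19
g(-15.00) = -1768.00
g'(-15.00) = 463.00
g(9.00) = 1280.00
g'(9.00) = 367.00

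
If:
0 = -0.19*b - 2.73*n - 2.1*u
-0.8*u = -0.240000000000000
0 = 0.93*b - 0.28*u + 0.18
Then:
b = -0.10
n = -0.22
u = 0.30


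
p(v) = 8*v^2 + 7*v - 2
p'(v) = 16*v + 7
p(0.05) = -1.63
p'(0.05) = 7.80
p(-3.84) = 89.08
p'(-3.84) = -54.44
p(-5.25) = 181.75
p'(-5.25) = -77.00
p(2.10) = 47.98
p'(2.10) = 40.60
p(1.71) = 33.36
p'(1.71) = 34.36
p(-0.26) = -3.28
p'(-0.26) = 2.84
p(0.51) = 3.65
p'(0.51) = 15.16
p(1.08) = 14.89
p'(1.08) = 24.28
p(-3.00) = 49.00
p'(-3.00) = -41.00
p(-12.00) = 1066.00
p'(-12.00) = -185.00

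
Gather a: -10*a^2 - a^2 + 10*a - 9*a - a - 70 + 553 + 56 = 539 - 11*a^2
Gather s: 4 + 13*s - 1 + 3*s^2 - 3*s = 3*s^2 + 10*s + 3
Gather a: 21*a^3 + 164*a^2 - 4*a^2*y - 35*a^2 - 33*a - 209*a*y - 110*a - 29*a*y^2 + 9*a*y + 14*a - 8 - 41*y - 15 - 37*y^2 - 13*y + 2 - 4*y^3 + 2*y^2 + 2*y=21*a^3 + a^2*(129 - 4*y) + a*(-29*y^2 - 200*y - 129) - 4*y^3 - 35*y^2 - 52*y - 21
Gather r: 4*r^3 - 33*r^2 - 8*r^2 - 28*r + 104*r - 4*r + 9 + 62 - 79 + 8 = 4*r^3 - 41*r^2 + 72*r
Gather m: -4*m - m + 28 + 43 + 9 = 80 - 5*m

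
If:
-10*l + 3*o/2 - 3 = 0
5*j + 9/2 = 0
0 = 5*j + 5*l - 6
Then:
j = -9/10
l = 21/10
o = 16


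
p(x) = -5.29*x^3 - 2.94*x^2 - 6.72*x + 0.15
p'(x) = -15.87*x^2 - 5.88*x - 6.72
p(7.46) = -2409.80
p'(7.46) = -933.78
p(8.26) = -3237.18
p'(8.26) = -1138.06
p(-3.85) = 284.33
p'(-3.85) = -219.32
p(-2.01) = 44.74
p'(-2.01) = -59.02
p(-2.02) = 45.33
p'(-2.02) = -59.60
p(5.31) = -910.46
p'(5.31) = -485.41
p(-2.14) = 52.91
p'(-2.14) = -66.82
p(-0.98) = 8.89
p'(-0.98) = -16.20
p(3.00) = -189.30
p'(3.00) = -167.19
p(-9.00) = 3678.90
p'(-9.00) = -1239.27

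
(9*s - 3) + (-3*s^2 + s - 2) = -3*s^2 + 10*s - 5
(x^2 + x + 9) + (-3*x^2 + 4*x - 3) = -2*x^2 + 5*x + 6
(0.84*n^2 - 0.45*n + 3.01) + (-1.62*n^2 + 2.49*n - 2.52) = -0.78*n^2 + 2.04*n + 0.49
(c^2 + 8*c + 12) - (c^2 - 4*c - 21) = 12*c + 33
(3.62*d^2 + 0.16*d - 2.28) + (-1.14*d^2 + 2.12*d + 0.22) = 2.48*d^2 + 2.28*d - 2.06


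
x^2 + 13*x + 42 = (x + 6)*(x + 7)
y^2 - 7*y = y*(y - 7)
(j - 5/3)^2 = j^2 - 10*j/3 + 25/9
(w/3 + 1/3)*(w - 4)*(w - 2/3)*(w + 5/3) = w^4/3 - 2*w^3/3 - 73*w^2/27 - 2*w/9 + 40/27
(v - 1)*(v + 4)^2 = v^3 + 7*v^2 + 8*v - 16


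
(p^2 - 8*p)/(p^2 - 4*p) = (p - 8)/(p - 4)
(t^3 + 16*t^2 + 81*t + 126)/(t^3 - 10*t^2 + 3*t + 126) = (t^2 + 13*t + 42)/(t^2 - 13*t + 42)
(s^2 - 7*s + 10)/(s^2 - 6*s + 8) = (s - 5)/(s - 4)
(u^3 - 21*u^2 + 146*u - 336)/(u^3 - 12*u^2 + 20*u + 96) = (u - 7)/(u + 2)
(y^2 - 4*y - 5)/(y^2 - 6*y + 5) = (y + 1)/(y - 1)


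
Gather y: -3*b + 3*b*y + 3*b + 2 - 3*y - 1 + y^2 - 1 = y^2 + y*(3*b - 3)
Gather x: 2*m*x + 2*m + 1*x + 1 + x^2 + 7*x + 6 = 2*m + x^2 + x*(2*m + 8) + 7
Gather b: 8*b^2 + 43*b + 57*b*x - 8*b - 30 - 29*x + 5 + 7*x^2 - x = 8*b^2 + b*(57*x + 35) + 7*x^2 - 30*x - 25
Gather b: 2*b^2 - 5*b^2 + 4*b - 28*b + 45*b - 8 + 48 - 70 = -3*b^2 + 21*b - 30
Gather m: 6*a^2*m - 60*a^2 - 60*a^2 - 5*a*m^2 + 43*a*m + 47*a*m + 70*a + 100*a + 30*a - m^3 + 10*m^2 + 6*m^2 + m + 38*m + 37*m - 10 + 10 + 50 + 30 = -120*a^2 + 200*a - m^3 + m^2*(16 - 5*a) + m*(6*a^2 + 90*a + 76) + 80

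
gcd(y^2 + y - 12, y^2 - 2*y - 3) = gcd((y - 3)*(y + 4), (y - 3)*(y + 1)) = y - 3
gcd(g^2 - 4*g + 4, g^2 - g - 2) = g - 2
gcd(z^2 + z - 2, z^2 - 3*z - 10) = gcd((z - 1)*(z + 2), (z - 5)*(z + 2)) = z + 2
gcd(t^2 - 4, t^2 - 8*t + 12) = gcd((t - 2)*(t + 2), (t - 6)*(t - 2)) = t - 2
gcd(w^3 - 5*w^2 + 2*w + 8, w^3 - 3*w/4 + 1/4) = w + 1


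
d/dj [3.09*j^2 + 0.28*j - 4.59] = 6.18*j + 0.28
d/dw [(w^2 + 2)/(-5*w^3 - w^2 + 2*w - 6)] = (5*w^4 + 32*w^2 - 8*w - 4)/(25*w^6 + 10*w^5 - 19*w^4 + 56*w^3 + 16*w^2 - 24*w + 36)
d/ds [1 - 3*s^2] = -6*s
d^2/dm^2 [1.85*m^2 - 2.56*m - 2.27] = 3.70000000000000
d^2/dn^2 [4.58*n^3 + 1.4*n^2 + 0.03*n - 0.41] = 27.48*n + 2.8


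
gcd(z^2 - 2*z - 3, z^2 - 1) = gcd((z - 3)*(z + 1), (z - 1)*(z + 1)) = z + 1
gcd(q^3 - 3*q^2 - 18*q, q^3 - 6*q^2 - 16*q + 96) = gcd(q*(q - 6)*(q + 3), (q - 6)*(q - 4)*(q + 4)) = q - 6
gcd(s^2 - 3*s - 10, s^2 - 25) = s - 5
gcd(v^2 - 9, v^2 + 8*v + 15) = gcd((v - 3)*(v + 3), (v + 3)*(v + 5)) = v + 3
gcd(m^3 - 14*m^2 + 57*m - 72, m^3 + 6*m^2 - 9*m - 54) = m - 3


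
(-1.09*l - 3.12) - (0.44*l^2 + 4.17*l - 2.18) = -0.44*l^2 - 5.26*l - 0.94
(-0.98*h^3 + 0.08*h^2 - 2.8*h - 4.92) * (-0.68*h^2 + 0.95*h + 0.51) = 0.6664*h^5 - 0.9854*h^4 + 1.4802*h^3 + 0.7264*h^2 - 6.102*h - 2.5092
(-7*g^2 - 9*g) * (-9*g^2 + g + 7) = 63*g^4 + 74*g^3 - 58*g^2 - 63*g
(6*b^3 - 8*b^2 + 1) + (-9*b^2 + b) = 6*b^3 - 17*b^2 + b + 1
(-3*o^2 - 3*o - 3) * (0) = 0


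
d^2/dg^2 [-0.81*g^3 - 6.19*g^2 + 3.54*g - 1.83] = -4.86*g - 12.38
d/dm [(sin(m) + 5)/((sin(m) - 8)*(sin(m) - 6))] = (-10*sin(m) + cos(m)^2 + 117)*cos(m)/((sin(m) - 8)^2*(sin(m) - 6)^2)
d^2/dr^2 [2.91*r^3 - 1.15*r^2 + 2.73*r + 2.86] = 17.46*r - 2.3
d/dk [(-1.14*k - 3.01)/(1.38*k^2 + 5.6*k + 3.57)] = (1.5732*k^2 + 8.3076*k + 12.7862)/(1.9044*k^4 + 15.456*k^3 + 41.2132*k^2 + 39.984*k + 12.7449)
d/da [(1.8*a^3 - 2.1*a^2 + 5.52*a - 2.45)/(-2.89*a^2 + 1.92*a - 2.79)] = (-5.202*a^4 + 6.912*a^3 - 3.1452*a^2 - 2.443*a - 10.6968)/(8.3521*a^4 - 11.0976*a^3 + 19.8126*a^2 - 10.7136*a + 7.7841)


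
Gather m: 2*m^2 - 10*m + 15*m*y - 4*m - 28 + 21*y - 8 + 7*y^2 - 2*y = 2*m^2 + m*(15*y - 14) + 7*y^2 + 19*y - 36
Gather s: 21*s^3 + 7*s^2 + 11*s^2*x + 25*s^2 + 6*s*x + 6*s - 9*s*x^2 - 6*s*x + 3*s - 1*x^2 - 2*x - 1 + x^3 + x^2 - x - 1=21*s^3 + s^2*(11*x + 32) + s*(9 - 9*x^2) + x^3 - 3*x - 2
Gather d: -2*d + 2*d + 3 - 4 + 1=0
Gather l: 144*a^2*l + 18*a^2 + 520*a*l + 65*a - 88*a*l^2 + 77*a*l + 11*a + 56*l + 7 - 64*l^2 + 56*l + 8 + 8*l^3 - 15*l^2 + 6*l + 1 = 18*a^2 + 76*a + 8*l^3 + l^2*(-88*a - 79) + l*(144*a^2 + 597*a + 118) + 16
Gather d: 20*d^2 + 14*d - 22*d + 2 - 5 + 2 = 20*d^2 - 8*d - 1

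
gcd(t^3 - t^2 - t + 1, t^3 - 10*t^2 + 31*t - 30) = 1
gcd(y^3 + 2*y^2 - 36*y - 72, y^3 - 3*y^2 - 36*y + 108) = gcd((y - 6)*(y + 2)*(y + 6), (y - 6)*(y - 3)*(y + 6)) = y^2 - 36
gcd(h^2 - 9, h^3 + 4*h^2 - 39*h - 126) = h + 3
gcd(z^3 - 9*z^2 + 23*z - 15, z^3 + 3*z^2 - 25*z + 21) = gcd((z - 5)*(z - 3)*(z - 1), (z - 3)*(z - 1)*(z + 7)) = z^2 - 4*z + 3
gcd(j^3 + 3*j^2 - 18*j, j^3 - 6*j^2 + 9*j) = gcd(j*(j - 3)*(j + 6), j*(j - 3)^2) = j^2 - 3*j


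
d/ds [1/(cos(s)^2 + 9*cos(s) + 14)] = (2*cos(s) + 9)*sin(s)/(cos(s)^2 + 9*cos(s) + 14)^2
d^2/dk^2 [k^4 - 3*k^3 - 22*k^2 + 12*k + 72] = 12*k^2 - 18*k - 44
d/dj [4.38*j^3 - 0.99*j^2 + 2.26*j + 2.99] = 13.14*j^2 - 1.98*j + 2.26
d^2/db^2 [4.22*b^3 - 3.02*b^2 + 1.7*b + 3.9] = 25.32*b - 6.04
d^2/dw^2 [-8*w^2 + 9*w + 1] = -16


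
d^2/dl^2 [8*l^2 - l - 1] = 16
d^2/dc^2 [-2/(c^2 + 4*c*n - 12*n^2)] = 4*(c^2 + 4*c*n - 12*n^2 - 4*(c + 2*n)^2)/(c^2 + 4*c*n - 12*n^2)^3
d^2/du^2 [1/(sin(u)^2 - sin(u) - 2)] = (-4*sin(u)^3 + 7*sin(u)^2 - 10*sin(u) + 6)/((sin(u) - 2)^3*(sin(u) + 1)^2)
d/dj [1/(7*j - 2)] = -7/(7*j - 2)^2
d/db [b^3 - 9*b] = 3*b^2 - 9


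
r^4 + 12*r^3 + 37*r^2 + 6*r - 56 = (r - 1)*(r + 2)*(r + 4)*(r + 7)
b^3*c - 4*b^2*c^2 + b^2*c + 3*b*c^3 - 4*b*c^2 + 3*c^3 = (b - 3*c)*(b - c)*(b*c + c)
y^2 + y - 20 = (y - 4)*(y + 5)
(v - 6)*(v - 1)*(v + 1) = v^3 - 6*v^2 - v + 6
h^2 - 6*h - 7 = (h - 7)*(h + 1)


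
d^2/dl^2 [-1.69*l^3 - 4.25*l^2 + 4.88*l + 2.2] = -10.14*l - 8.5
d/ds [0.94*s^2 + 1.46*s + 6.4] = 1.88*s + 1.46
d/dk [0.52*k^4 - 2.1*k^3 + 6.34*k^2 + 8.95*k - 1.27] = 2.08*k^3 - 6.3*k^2 + 12.68*k + 8.95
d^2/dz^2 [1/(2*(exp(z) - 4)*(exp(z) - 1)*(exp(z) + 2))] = 3*(3*exp(5*z) - 11*exp(4*z) + 8*exp(3*z) - 6*exp(2*z) + 44*exp(z) + 16)*exp(z)/(2*(exp(9*z) - 9*exp(8*z) + 9*exp(7*z) + 105*exp(6*z) - 198*exp(5*z) - 396*exp(4*z) + 840*exp(3*z) + 288*exp(2*z) - 1152*exp(z) + 512))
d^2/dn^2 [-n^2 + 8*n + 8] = -2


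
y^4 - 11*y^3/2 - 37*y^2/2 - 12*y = y*(y - 8)*(y + 1)*(y + 3/2)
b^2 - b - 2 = (b - 2)*(b + 1)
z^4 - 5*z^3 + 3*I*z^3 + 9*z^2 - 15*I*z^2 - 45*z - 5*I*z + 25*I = (z - 5)*(z - I)^2*(z + 5*I)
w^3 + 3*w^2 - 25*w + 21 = (w - 3)*(w - 1)*(w + 7)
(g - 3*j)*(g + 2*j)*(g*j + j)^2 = g^4*j^2 - g^3*j^3 + 2*g^3*j^2 - 6*g^2*j^4 - 2*g^2*j^3 + g^2*j^2 - 12*g*j^4 - g*j^3 - 6*j^4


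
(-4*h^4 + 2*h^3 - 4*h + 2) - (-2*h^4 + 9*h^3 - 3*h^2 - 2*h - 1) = -2*h^4 - 7*h^3 + 3*h^2 - 2*h + 3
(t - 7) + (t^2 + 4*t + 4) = t^2 + 5*t - 3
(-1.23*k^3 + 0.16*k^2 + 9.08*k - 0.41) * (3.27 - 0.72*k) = 0.8856*k^4 - 4.1373*k^3 - 6.0144*k^2 + 29.9868*k - 1.3407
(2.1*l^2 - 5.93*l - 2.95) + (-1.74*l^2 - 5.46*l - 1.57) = 0.36*l^2 - 11.39*l - 4.52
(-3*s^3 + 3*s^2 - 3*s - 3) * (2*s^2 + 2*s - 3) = -6*s^5 + 9*s^3 - 21*s^2 + 3*s + 9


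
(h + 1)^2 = h^2 + 2*h + 1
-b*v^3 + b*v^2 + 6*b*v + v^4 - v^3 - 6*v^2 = v*(-b + v)*(v - 3)*(v + 2)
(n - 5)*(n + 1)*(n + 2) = n^3 - 2*n^2 - 13*n - 10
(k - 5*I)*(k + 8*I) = k^2 + 3*I*k + 40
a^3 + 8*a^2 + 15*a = a*(a + 3)*(a + 5)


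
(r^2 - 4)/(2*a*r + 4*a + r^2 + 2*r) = (r - 2)/(2*a + r)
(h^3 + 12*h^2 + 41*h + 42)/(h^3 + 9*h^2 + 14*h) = (h + 3)/h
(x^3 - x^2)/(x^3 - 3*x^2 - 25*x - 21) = x^2*(1 - x)/(-x^3 + 3*x^2 + 25*x + 21)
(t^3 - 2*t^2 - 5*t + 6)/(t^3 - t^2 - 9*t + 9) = (t + 2)/(t + 3)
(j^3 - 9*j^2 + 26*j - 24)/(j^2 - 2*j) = j - 7 + 12/j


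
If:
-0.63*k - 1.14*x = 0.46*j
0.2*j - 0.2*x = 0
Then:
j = x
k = -2.53968253968254*x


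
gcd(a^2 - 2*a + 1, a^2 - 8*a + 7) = a - 1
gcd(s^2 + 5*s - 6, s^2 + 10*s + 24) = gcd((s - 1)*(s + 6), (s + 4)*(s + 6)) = s + 6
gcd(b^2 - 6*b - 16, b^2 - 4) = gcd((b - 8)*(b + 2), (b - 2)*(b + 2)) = b + 2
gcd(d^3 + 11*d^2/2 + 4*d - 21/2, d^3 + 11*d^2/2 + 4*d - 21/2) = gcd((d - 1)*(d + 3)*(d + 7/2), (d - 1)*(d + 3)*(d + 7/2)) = d^3 + 11*d^2/2 + 4*d - 21/2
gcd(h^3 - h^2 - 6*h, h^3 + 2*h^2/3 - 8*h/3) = h^2 + 2*h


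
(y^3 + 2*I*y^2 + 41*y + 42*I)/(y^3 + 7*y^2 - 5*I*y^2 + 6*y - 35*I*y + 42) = (y + 7*I)/(y + 7)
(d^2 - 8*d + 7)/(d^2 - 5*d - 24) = (-d^2 + 8*d - 7)/(-d^2 + 5*d + 24)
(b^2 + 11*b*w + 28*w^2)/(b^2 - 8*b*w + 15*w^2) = (b^2 + 11*b*w + 28*w^2)/(b^2 - 8*b*w + 15*w^2)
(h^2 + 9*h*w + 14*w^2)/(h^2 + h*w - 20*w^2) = (h^2 + 9*h*w + 14*w^2)/(h^2 + h*w - 20*w^2)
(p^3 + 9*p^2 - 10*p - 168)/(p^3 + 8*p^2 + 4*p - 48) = (p^2 + 3*p - 28)/(p^2 + 2*p - 8)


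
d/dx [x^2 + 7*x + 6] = 2*x + 7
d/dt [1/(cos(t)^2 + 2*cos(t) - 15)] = 2*(cos(t) + 1)*sin(t)/(cos(t)^2 + 2*cos(t) - 15)^2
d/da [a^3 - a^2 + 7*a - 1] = 3*a^2 - 2*a + 7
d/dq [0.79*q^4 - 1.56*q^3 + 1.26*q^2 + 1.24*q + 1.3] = 3.16*q^3 - 4.68*q^2 + 2.52*q + 1.24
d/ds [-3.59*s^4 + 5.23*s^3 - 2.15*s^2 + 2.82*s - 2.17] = -14.36*s^3 + 15.69*s^2 - 4.3*s + 2.82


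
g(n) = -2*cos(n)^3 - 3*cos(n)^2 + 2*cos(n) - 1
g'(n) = 6*sin(n)*cos(n)^2 + 6*sin(n)*cos(n) - 2*sin(n) = 2*(3*cos(n)^2 + 3*cos(n) - 1)*sin(n)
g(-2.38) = -3.26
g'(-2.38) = 2.21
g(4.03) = -2.95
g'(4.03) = 2.64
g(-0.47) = -3.02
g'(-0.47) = -3.68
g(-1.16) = -0.81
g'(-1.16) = -1.24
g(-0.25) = -3.70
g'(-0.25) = -2.34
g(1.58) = -1.02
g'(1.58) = -2.05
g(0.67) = -2.24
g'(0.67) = 3.97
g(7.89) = -1.08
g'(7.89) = -2.21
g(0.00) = -4.00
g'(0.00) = 0.00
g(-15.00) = -3.37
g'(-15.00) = 2.01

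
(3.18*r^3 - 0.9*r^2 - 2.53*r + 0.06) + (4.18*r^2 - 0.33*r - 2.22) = 3.18*r^3 + 3.28*r^2 - 2.86*r - 2.16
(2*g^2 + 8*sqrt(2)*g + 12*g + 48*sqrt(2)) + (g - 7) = 2*g^2 + 8*sqrt(2)*g + 13*g - 7 + 48*sqrt(2)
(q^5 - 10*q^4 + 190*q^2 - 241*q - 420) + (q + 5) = q^5 - 10*q^4 + 190*q^2 - 240*q - 415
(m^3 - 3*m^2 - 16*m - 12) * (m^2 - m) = m^5 - 4*m^4 - 13*m^3 + 4*m^2 + 12*m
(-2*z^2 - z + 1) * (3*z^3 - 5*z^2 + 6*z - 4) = -6*z^5 + 7*z^4 - 4*z^3 - 3*z^2 + 10*z - 4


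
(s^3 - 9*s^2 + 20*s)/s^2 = s - 9 + 20/s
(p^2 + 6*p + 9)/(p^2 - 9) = (p + 3)/(p - 3)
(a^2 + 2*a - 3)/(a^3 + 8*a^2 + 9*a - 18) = 1/(a + 6)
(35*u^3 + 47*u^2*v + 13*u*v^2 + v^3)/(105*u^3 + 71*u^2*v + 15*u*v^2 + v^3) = (u + v)/(3*u + v)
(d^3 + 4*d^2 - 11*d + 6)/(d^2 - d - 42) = (d^2 - 2*d + 1)/(d - 7)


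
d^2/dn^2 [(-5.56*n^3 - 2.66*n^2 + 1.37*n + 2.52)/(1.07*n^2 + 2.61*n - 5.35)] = (-5.6843418860808e-14*n^4 - 121.412802*n^3 + 391.770228*n^2 - 865.565586*n - 50.827246)/(1.225043*n^6 + 8.964567*n^5 + 3.491196*n^4 - 71.866089*n^3 - 17.45598*n^2 + 224.114175*n - 153.130375)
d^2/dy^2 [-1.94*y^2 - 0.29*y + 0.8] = -3.88000000000000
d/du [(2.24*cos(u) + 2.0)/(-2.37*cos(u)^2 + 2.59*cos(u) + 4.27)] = (5.3088*sin(u)^2 - 9.48*cos(u) - 9.6936)*sin(u)/(-2.37*cos(u)^2 + 2.59*cos(u) + 4.27)^2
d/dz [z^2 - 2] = 2*z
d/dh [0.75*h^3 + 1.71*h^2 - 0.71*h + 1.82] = 2.25*h^2 + 3.42*h - 0.71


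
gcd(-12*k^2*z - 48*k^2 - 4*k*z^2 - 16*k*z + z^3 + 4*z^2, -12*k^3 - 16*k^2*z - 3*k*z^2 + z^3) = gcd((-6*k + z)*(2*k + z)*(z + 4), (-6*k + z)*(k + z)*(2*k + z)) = -12*k^2 - 4*k*z + z^2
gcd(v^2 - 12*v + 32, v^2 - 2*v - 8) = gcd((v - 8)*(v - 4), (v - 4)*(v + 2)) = v - 4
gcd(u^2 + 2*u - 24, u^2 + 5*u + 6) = 1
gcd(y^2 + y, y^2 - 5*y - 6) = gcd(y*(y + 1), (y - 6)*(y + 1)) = y + 1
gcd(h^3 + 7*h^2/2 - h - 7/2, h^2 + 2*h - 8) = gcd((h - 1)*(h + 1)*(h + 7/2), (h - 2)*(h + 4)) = 1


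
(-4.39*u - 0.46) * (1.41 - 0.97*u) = 4.2583*u^2 - 5.7437*u - 0.6486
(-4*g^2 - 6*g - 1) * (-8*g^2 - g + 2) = 32*g^4 + 52*g^3 + 6*g^2 - 11*g - 2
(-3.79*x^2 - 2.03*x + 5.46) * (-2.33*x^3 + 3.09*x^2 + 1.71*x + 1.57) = 8.8307*x^5 - 6.9812*x^4 - 25.4754*x^3 + 7.4498*x^2 + 6.1495*x + 8.5722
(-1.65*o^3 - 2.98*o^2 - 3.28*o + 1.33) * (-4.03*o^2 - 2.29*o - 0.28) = 6.6495*o^5 + 15.7879*o^4 + 20.5046*o^3 + 2.9857*o^2 - 2.1273*o - 0.3724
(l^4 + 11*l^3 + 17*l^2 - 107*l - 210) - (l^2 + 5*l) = l^4 + 11*l^3 + 16*l^2 - 112*l - 210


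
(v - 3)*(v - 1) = v^2 - 4*v + 3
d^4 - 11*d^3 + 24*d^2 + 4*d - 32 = (d - 8)*(d - 2)^2*(d + 1)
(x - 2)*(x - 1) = x^2 - 3*x + 2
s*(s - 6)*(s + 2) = s^3 - 4*s^2 - 12*s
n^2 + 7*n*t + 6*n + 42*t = (n + 6)*(n + 7*t)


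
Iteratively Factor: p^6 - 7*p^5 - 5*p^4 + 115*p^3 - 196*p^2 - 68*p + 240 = (p + 4)*(p^5 - 11*p^4 + 39*p^3 - 41*p^2 - 32*p + 60) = (p - 2)*(p + 4)*(p^4 - 9*p^3 + 21*p^2 + p - 30) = (p - 5)*(p - 2)*(p + 4)*(p^3 - 4*p^2 + p + 6) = (p - 5)*(p - 2)^2*(p + 4)*(p^2 - 2*p - 3) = (p - 5)*(p - 2)^2*(p + 1)*(p + 4)*(p - 3)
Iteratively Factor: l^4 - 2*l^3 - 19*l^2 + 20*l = (l - 5)*(l^3 + 3*l^2 - 4*l) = (l - 5)*(l - 1)*(l^2 + 4*l) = l*(l - 5)*(l - 1)*(l + 4)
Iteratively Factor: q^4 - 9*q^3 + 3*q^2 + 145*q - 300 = (q - 5)*(q^3 - 4*q^2 - 17*q + 60) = (q - 5)^2*(q^2 + q - 12) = (q - 5)^2*(q + 4)*(q - 3)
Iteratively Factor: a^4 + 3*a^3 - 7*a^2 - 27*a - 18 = (a + 2)*(a^3 + a^2 - 9*a - 9) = (a + 1)*(a + 2)*(a^2 - 9) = (a - 3)*(a + 1)*(a + 2)*(a + 3)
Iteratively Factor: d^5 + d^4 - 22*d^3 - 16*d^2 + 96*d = (d + 4)*(d^4 - 3*d^3 - 10*d^2 + 24*d) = d*(d + 4)*(d^3 - 3*d^2 - 10*d + 24) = d*(d + 3)*(d + 4)*(d^2 - 6*d + 8) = d*(d - 4)*(d + 3)*(d + 4)*(d - 2)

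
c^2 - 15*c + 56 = (c - 8)*(c - 7)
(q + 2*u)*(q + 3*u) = q^2 + 5*q*u + 6*u^2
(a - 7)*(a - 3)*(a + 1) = a^3 - 9*a^2 + 11*a + 21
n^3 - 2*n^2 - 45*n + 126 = (n - 6)*(n - 3)*(n + 7)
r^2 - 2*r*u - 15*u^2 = (r - 5*u)*(r + 3*u)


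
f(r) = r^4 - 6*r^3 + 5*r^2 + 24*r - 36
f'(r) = 4*r^3 - 18*r^2 + 10*r + 24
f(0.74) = -17.63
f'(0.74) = 23.16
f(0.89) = -14.28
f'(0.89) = 21.46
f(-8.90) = 10650.49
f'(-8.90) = -4310.66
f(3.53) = 2.38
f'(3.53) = 10.95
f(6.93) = 679.96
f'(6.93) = 560.10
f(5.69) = 205.33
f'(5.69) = 235.01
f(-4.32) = 785.65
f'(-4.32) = -677.61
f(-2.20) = 22.71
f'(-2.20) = -127.71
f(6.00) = 288.00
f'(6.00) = 300.00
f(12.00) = 11340.00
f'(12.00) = 4464.00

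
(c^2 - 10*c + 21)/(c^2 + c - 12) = (c - 7)/(c + 4)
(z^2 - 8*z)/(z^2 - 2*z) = (z - 8)/(z - 2)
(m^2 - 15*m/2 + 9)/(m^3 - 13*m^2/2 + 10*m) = (2*m^2 - 15*m + 18)/(m*(2*m^2 - 13*m + 20))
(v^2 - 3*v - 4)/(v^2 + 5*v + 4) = (v - 4)/(v + 4)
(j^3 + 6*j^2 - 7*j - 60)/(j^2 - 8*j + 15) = (j^2 + 9*j + 20)/(j - 5)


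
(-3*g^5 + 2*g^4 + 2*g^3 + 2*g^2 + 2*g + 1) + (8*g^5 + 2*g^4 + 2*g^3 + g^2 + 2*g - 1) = 5*g^5 + 4*g^4 + 4*g^3 + 3*g^2 + 4*g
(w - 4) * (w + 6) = w^2 + 2*w - 24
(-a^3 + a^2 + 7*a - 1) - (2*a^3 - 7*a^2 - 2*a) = -3*a^3 + 8*a^2 + 9*a - 1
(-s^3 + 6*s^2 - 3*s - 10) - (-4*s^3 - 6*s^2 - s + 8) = 3*s^3 + 12*s^2 - 2*s - 18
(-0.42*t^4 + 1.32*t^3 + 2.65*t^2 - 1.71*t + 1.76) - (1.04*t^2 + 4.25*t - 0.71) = -0.42*t^4 + 1.32*t^3 + 1.61*t^2 - 5.96*t + 2.47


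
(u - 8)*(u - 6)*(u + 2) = u^3 - 12*u^2 + 20*u + 96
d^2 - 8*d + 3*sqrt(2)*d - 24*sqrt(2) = (d - 8)*(d + 3*sqrt(2))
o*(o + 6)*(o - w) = o^3 - o^2*w + 6*o^2 - 6*o*w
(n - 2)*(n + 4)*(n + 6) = n^3 + 8*n^2 + 4*n - 48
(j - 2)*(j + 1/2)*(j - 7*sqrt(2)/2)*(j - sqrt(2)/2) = j^4 - 4*sqrt(2)*j^3 - 3*j^3/2 + 5*j^2/2 + 6*sqrt(2)*j^2 - 21*j/4 + 4*sqrt(2)*j - 7/2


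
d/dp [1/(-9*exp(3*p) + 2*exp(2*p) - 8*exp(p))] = (27*exp(2*p) - 4*exp(p) + 8)*exp(-p)/(9*exp(2*p) - 2*exp(p) + 8)^2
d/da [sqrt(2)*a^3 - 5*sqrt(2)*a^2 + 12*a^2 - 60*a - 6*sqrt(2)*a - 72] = 3*sqrt(2)*a^2 - 10*sqrt(2)*a + 24*a - 60 - 6*sqrt(2)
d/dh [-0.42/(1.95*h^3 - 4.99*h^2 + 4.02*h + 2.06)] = (2.457*h^2 - 4.1916*h + 1.6884)/(1.95*h^3 - 4.99*h^2 + 4.02*h + 2.06)^2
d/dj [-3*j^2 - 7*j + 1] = -6*j - 7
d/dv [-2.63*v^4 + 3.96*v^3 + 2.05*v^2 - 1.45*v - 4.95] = -10.52*v^3 + 11.88*v^2 + 4.1*v - 1.45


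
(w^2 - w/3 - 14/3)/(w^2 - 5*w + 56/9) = 3*(w + 2)/(3*w - 8)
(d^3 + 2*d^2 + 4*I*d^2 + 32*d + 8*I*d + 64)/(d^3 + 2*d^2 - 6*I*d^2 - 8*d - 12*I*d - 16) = (d + 8*I)/(d - 2*I)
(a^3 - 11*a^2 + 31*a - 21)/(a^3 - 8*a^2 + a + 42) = (a - 1)/(a + 2)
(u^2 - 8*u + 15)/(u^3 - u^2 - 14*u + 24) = (u - 5)/(u^2 + 2*u - 8)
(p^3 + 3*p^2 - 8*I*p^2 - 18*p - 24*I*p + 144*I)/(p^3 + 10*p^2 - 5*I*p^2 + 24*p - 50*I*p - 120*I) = (p^2 - p*(3 + 8*I) + 24*I)/(p^2 + p*(4 - 5*I) - 20*I)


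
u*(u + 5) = u^2 + 5*u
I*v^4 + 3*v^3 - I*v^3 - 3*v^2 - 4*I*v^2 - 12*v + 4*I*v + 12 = (v - 2)*(v + 2)*(v - 3*I)*(I*v - I)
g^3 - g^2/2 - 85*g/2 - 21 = (g - 7)*(g + 1/2)*(g + 6)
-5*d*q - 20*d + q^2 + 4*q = (-5*d + q)*(q + 4)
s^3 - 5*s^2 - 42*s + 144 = (s - 8)*(s - 3)*(s + 6)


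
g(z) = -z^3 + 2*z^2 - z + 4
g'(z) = -3*z^2 + 4*z - 1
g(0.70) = 3.94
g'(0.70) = 0.33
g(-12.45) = 2256.24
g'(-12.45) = -515.81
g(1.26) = 3.91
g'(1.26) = -0.72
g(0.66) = 3.92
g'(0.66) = 0.33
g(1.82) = 2.78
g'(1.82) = -3.66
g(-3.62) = 81.27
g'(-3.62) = -54.79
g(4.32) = -43.62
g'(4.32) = -39.71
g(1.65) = 3.30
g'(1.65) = -2.57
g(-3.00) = 52.00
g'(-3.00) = -40.00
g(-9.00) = 904.00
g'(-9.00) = -280.00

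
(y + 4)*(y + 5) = y^2 + 9*y + 20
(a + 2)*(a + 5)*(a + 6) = a^3 + 13*a^2 + 52*a + 60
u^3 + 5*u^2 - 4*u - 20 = (u - 2)*(u + 2)*(u + 5)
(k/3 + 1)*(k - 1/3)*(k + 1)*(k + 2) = k^4/3 + 17*k^3/9 + 3*k^2 + 7*k/9 - 2/3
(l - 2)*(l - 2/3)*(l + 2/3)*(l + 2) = l^4 - 40*l^2/9 + 16/9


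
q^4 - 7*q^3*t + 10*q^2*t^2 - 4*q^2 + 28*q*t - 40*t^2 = (q - 2)*(q + 2)*(q - 5*t)*(q - 2*t)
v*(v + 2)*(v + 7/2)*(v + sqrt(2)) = v^4 + sqrt(2)*v^3 + 11*v^3/2 + 7*v^2 + 11*sqrt(2)*v^2/2 + 7*sqrt(2)*v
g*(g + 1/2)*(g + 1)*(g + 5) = g^4 + 13*g^3/2 + 8*g^2 + 5*g/2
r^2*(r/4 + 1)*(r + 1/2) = r^4/4 + 9*r^3/8 + r^2/2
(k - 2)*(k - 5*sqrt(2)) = k^2 - 5*sqrt(2)*k - 2*k + 10*sqrt(2)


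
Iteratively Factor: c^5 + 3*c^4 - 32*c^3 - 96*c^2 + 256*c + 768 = (c + 3)*(c^4 - 32*c^2 + 256) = (c - 4)*(c + 3)*(c^3 + 4*c^2 - 16*c - 64) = (c - 4)^2*(c + 3)*(c^2 + 8*c + 16) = (c - 4)^2*(c + 3)*(c + 4)*(c + 4)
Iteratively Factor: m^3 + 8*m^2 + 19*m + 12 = (m + 4)*(m^2 + 4*m + 3) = (m + 3)*(m + 4)*(m + 1)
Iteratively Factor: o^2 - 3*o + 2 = (o - 2)*(o - 1)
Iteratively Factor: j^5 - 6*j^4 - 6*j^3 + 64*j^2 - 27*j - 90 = (j - 3)*(j^4 - 3*j^3 - 15*j^2 + 19*j + 30) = (j - 3)*(j + 3)*(j^3 - 6*j^2 + 3*j + 10) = (j - 3)*(j - 2)*(j + 3)*(j^2 - 4*j - 5) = (j - 5)*(j - 3)*(j - 2)*(j + 3)*(j + 1)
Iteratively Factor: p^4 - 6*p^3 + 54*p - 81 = (p + 3)*(p^3 - 9*p^2 + 27*p - 27) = (p - 3)*(p + 3)*(p^2 - 6*p + 9) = (p - 3)^2*(p + 3)*(p - 3)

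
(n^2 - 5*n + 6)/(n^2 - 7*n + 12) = (n - 2)/(n - 4)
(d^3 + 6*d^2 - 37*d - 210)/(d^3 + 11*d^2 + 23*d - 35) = (d - 6)/(d - 1)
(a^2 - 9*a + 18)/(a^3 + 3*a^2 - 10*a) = (a^2 - 9*a + 18)/(a*(a^2 + 3*a - 10))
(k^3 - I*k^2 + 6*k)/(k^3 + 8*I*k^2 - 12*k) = (k - 3*I)/(k + 6*I)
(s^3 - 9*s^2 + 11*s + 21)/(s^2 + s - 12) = (s^2 - 6*s - 7)/(s + 4)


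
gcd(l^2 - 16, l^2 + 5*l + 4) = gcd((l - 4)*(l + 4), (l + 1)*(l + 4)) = l + 4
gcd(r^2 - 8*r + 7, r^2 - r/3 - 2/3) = r - 1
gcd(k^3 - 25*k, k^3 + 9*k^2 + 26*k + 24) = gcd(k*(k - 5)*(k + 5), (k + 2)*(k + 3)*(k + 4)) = 1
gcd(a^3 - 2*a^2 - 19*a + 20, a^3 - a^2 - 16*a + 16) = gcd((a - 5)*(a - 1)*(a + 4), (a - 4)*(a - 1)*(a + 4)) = a^2 + 3*a - 4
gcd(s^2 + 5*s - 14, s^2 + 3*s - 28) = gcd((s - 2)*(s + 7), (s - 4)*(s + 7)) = s + 7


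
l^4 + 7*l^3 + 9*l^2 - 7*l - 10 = (l - 1)*(l + 1)*(l + 2)*(l + 5)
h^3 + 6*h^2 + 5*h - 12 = (h - 1)*(h + 3)*(h + 4)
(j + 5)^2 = j^2 + 10*j + 25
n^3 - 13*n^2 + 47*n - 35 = (n - 7)*(n - 5)*(n - 1)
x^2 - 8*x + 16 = (x - 4)^2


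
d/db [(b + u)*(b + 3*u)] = 2*b + 4*u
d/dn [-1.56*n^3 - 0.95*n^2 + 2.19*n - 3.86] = -4.68*n^2 - 1.9*n + 2.19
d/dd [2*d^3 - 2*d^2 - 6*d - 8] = 6*d^2 - 4*d - 6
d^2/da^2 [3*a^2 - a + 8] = 6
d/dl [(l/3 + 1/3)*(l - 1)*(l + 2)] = l^2 + 4*l/3 - 1/3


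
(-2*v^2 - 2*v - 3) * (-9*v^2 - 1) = 18*v^4 + 18*v^3 + 29*v^2 + 2*v + 3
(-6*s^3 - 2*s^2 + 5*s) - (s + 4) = -6*s^3 - 2*s^2 + 4*s - 4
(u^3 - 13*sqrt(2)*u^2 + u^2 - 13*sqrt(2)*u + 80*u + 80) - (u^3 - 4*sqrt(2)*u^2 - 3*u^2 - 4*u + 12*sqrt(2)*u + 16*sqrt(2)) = -9*sqrt(2)*u^2 + 4*u^2 - 25*sqrt(2)*u + 84*u - 16*sqrt(2) + 80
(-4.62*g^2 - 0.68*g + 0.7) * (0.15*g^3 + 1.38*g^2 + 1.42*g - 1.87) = -0.693*g^5 - 6.4776*g^4 - 7.3938*g^3 + 8.6398*g^2 + 2.2656*g - 1.309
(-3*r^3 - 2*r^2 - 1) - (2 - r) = -3*r^3 - 2*r^2 + r - 3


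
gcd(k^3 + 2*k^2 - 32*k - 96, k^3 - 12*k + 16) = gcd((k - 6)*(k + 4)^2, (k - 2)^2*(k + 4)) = k + 4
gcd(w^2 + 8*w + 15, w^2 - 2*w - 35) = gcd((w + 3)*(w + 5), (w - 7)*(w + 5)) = w + 5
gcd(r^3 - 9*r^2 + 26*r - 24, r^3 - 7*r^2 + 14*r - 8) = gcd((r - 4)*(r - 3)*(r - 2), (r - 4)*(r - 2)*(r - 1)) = r^2 - 6*r + 8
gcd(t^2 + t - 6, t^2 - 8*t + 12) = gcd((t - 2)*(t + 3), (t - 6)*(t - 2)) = t - 2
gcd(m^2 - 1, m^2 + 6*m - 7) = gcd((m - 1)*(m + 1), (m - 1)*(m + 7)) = m - 1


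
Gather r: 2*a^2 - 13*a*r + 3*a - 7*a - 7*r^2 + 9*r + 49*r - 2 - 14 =2*a^2 - 4*a - 7*r^2 + r*(58 - 13*a) - 16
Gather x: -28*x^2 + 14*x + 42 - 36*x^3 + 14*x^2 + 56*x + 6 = -36*x^3 - 14*x^2 + 70*x + 48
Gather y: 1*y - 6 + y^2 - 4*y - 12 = y^2 - 3*y - 18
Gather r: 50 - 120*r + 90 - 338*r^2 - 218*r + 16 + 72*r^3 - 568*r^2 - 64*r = 72*r^3 - 906*r^2 - 402*r + 156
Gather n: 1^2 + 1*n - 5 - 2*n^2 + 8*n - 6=-2*n^2 + 9*n - 10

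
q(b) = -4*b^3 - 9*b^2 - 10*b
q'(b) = -12*b^2 - 18*b - 10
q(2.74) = -177.25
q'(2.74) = -149.41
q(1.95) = -83.38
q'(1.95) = -90.73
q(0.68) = -12.22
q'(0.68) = -27.79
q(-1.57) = 9.00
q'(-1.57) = -11.32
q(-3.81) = 128.68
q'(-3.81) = -115.61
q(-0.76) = 4.16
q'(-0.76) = -3.25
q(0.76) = -14.55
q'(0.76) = -30.61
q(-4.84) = 291.09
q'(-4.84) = -203.99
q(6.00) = -1248.00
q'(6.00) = -550.00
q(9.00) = -3735.00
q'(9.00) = -1144.00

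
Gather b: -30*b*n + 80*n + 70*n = -30*b*n + 150*n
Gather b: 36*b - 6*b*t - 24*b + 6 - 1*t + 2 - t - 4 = b*(12 - 6*t) - 2*t + 4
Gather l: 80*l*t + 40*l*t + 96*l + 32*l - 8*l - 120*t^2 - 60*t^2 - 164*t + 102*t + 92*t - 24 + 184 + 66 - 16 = l*(120*t + 120) - 180*t^2 + 30*t + 210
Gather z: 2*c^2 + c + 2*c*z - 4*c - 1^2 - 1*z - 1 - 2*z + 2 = 2*c^2 - 3*c + z*(2*c - 3)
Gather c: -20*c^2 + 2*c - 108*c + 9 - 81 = -20*c^2 - 106*c - 72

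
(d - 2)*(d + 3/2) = d^2 - d/2 - 3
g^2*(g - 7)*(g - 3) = g^4 - 10*g^3 + 21*g^2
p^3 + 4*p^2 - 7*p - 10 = (p - 2)*(p + 1)*(p + 5)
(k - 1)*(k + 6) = k^2 + 5*k - 6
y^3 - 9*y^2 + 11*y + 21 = (y - 7)*(y - 3)*(y + 1)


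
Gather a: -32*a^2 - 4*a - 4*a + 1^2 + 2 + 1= -32*a^2 - 8*a + 4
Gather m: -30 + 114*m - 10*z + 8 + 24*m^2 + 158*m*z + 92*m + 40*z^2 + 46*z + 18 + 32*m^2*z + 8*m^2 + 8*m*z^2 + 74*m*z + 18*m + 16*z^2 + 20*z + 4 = m^2*(32*z + 32) + m*(8*z^2 + 232*z + 224) + 56*z^2 + 56*z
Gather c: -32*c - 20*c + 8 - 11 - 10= -52*c - 13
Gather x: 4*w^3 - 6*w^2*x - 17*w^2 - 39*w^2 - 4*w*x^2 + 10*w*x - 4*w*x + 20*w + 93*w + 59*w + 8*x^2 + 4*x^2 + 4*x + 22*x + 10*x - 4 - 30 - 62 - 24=4*w^3 - 56*w^2 + 172*w + x^2*(12 - 4*w) + x*(-6*w^2 + 6*w + 36) - 120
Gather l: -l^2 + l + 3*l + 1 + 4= -l^2 + 4*l + 5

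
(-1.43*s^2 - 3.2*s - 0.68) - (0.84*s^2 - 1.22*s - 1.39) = -2.27*s^2 - 1.98*s + 0.71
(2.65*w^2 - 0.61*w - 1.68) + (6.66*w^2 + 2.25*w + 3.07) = 9.31*w^2 + 1.64*w + 1.39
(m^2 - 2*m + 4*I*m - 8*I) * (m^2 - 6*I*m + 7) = m^4 - 2*m^3 - 2*I*m^3 + 31*m^2 + 4*I*m^2 - 62*m + 28*I*m - 56*I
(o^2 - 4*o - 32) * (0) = 0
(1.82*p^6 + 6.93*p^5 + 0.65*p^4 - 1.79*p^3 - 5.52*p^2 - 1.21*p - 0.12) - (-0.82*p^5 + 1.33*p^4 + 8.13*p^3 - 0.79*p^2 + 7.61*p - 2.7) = 1.82*p^6 + 7.75*p^5 - 0.68*p^4 - 9.92*p^3 - 4.73*p^2 - 8.82*p + 2.58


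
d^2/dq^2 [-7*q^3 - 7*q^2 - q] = -42*q - 14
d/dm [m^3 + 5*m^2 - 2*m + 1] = 3*m^2 + 10*m - 2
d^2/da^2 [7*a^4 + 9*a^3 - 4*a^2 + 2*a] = 84*a^2 + 54*a - 8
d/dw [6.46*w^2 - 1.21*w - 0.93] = 12.92*w - 1.21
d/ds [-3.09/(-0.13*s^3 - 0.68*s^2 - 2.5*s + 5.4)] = (-1.2051*s^2 - 4.2024*s - 7.725)/(0.13*s^3 + 0.68*s^2 + 2.5*s - 5.4)^2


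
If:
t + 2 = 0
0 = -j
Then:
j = 0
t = -2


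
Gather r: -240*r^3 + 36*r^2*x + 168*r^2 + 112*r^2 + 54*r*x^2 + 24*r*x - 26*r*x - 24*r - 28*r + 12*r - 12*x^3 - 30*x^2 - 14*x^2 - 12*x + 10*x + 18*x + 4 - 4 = -240*r^3 + r^2*(36*x + 280) + r*(54*x^2 - 2*x - 40) - 12*x^3 - 44*x^2 + 16*x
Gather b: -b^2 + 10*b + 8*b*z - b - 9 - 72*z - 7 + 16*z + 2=-b^2 + b*(8*z + 9) - 56*z - 14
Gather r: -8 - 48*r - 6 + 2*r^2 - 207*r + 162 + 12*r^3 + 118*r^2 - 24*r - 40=12*r^3 + 120*r^2 - 279*r + 108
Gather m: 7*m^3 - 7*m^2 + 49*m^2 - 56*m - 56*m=7*m^3 + 42*m^2 - 112*m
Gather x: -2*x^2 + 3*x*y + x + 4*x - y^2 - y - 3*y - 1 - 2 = -2*x^2 + x*(3*y + 5) - y^2 - 4*y - 3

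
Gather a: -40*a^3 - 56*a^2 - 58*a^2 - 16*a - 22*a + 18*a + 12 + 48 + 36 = -40*a^3 - 114*a^2 - 20*a + 96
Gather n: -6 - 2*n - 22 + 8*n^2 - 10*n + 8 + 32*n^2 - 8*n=40*n^2 - 20*n - 20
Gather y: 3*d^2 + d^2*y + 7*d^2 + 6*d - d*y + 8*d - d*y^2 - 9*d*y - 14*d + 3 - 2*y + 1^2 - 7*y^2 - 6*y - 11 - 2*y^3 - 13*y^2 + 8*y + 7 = 10*d^2 - 2*y^3 + y^2*(-d - 20) + y*(d^2 - 10*d)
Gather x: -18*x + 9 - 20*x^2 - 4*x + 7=-20*x^2 - 22*x + 16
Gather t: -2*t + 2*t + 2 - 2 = 0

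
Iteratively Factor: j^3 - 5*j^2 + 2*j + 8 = (j + 1)*(j^2 - 6*j + 8) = (j - 4)*(j + 1)*(j - 2)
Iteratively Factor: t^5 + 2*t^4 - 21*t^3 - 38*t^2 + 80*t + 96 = (t - 4)*(t^4 + 6*t^3 + 3*t^2 - 26*t - 24) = (t - 4)*(t - 2)*(t^3 + 8*t^2 + 19*t + 12) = (t - 4)*(t - 2)*(t + 4)*(t^2 + 4*t + 3) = (t - 4)*(t - 2)*(t + 1)*(t + 4)*(t + 3)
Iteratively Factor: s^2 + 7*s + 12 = (s + 3)*(s + 4)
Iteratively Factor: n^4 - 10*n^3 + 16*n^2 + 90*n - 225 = (n - 5)*(n^3 - 5*n^2 - 9*n + 45) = (n - 5)^2*(n^2 - 9) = (n - 5)^2*(n - 3)*(n + 3)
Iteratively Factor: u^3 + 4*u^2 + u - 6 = (u + 3)*(u^2 + u - 2) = (u + 2)*(u + 3)*(u - 1)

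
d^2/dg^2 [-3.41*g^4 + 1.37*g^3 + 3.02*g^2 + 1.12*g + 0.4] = -40.92*g^2 + 8.22*g + 6.04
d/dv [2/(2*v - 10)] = -1/(v - 5)^2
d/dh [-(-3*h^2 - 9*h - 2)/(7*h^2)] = (-9*h - 4)/(7*h^3)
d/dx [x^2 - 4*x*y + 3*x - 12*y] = 2*x - 4*y + 3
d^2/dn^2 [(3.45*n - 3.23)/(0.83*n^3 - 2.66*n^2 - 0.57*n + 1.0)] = (14.26023*n^5 - 72.403224*n^4 + 166.185134*n^3 - 162.31845*n^2 + 41.763444*n - 15.349454)/(0.571787*n^9 - 5.497422*n^8 + 16.440225*n^7 - 9.20372*n^6 - 24.537075*n^5 + 15.795498*n^4 + 11.402007*n^3 - 7.0053*n^2 - 1.71*n + 1.0)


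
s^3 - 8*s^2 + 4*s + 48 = (s - 6)*(s - 4)*(s + 2)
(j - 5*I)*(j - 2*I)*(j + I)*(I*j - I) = I*j^4 + 6*j^3 - I*j^3 - 6*j^2 - 3*I*j^2 + 10*j + 3*I*j - 10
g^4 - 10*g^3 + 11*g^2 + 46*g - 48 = (g - 8)*(g - 3)*(g - 1)*(g + 2)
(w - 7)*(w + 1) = w^2 - 6*w - 7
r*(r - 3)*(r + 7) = r^3 + 4*r^2 - 21*r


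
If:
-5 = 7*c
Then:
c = -5/7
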